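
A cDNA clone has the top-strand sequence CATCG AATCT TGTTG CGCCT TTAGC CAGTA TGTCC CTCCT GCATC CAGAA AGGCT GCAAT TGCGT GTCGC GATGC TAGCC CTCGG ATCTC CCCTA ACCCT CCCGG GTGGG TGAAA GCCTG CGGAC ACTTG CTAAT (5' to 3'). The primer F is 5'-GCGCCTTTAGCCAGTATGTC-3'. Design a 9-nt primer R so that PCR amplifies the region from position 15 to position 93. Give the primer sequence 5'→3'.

5'-GGGGAGATC-3'

The product's 3' end on the top strand is position 93.
The reverse primer anneals to the top strand over positions 85–93, i.e. to GATCTCCCC.
Its sequence written 5'→3' is the reverse complement: GGGGAGATC.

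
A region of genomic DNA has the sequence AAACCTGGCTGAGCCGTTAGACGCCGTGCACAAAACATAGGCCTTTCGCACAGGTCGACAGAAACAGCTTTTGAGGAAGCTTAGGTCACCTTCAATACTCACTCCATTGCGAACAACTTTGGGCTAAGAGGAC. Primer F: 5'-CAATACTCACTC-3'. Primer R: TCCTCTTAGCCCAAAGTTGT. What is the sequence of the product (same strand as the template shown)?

Forward primer CAATACTCACTC is found on the top strand at positions 93–104.
Reverse complement of the reverse primer: ACAACTTTGGGCTAAGAGGA. This occurs on the top strand at positions 113–132.
The product is the template from position 93 through 132 (40 bp).

5'-CAATACTCACTCCATTGCGAACAACTTTGGGCTAAGAGGA-3'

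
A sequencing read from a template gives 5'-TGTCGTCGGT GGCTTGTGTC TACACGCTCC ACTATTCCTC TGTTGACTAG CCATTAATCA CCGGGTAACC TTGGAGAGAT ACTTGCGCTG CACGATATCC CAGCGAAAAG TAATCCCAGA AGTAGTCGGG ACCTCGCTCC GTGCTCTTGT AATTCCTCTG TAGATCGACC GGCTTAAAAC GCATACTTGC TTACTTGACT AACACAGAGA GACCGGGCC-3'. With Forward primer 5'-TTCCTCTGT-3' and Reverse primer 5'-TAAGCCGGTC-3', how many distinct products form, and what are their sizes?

The forward primer TTCCTCTGT matches the top strand at positions 35–43, 153–161.
The reverse primer's reverse complement is GACCGGCTTA, matching at positions 167–176.
Each forward site pairs with the reverse site to give a product ending at position 176: sizes 142, 24 bp.

Two products: 142 bp, 24 bp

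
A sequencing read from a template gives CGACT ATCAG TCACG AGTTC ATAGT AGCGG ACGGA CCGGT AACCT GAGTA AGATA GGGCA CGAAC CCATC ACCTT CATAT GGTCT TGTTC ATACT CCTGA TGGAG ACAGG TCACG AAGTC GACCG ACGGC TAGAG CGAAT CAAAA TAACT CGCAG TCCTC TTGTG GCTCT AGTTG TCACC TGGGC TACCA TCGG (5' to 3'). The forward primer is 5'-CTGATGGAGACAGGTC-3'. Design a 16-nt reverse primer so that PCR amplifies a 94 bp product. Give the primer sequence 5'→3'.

The forward primer binds at positions 97–112, so a 94 bp product ends at position 97 + 94 − 1 = 190.
The reverse primer anneals to the top strand over positions 175–190, i.e. to GTCACCTGGGCTACCA.
Its sequence written 5'→3' is the reverse complement: TGGTAGCCCAGGTGAC.

5'-TGGTAGCCCAGGTGAC-3'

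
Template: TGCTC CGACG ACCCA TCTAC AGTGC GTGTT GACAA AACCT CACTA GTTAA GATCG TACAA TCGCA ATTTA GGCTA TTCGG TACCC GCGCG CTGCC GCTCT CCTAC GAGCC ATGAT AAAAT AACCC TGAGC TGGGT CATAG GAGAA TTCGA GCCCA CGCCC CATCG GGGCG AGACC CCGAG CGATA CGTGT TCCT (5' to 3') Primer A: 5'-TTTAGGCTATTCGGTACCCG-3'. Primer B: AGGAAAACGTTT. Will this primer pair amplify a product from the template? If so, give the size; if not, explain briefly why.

No product — primer B has no binding site in the template.

Primer B (AGGAAAACGTTT) does not match the top strand, and its reverse complement AAACGTTTTCCT does not match either.
With no annealing site for primer B, no amplification occurs.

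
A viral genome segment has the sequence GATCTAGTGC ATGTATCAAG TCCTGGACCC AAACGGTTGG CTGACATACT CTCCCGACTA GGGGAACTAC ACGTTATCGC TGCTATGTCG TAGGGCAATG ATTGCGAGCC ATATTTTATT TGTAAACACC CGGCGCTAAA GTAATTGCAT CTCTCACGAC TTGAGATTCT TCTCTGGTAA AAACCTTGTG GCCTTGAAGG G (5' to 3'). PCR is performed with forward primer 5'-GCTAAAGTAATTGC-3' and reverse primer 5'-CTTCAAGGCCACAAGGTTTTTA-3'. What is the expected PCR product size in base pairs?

Forward primer GCTAAAGTAATTGC is found on the top strand at positions 135–148.
The reverse primer's reverse complement is TAAAAACCTTGTGGCCTTGAAG, which matches the template at positions 178–199.
Product length = (reverse-primer end) − (forward-primer start) + 1 = 199 − 135 + 1 = 65 bp.

65 bp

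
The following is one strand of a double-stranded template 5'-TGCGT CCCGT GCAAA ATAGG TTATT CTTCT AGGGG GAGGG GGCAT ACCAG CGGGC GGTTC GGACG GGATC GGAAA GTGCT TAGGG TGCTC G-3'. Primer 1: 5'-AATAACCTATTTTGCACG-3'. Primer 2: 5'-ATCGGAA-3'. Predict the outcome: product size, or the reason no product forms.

Primer 1 (AATAACCTATTTTGCACG) has reverse complement CGTGCAAAATAGGTTATT, which matches the top strand at positions 8–25; primer 1 anneals to the top strand there with its 3' end pointing upstream toward position 8.
Primer 2 (ATCGGAA) matches the top strand directly at positions 68–74; it anneals to the bottom strand with its 3' end pointing downstream toward position 74.
The 3' ends diverge (primer 1 extends toward position 1, primer 2 toward position 91), so the primers never converge on a shared product.

No product — the primers' 3' ends point away from each other.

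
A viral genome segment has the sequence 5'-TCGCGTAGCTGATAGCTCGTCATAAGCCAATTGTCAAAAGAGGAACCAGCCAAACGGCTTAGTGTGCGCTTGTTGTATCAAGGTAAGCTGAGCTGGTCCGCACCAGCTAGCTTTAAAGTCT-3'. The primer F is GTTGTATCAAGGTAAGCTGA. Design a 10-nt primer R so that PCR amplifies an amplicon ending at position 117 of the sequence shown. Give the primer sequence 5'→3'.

The forward primer binds at positions 72–91; the product's 3' end on the top strand is position 117.
The reverse primer anneals to the top strand over positions 108–117, i.e. to TAGCTTTAAA.
Its sequence written 5'→3' is the reverse complement: TTTAAAGCTA.

5'-TTTAAAGCTA-3'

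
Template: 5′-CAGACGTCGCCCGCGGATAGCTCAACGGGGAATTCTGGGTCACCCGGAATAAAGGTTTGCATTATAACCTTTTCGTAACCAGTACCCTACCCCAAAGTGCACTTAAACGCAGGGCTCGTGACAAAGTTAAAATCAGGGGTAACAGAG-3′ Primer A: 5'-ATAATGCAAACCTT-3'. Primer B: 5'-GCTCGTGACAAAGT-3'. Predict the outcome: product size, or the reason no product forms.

No product — the primers' 3' ends point away from each other.

Primer A (ATAATGCAAACCTT) has reverse complement AAGGTTTGCATTAT, which matches the top strand at positions 52–65; primer A anneals to the top strand there with its 3' end pointing upstream toward position 52.
Primer B (GCTCGTGACAAAGT) matches the top strand directly at positions 114–127; it anneals to the bottom strand with its 3' end pointing downstream toward position 127.
The 3' ends diverge (primer A extends toward position 1, primer B toward position 147), so the primers never converge on a shared product.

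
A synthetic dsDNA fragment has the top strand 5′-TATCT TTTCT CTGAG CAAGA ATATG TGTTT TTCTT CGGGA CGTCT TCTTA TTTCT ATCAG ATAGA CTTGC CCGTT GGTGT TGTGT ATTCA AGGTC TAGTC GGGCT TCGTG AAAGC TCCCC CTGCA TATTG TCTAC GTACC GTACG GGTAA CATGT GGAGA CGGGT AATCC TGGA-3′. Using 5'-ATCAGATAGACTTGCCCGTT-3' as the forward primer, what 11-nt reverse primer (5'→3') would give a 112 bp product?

5'-TTACCCGTCTC-3'

The forward primer binds at positions 56–75, so a 112 bp product ends at position 56 + 112 − 1 = 167.
The reverse primer anneals to the top strand over positions 157–167, i.e. to GAGACGGGTAA.
Its sequence written 5'→3' is the reverse complement: TTACCCGTCTC.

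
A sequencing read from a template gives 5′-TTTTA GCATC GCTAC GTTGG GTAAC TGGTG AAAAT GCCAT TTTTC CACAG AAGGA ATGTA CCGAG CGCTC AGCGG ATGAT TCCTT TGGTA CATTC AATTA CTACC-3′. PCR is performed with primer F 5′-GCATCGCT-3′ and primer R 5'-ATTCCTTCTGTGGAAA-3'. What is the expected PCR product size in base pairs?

Forward primer GCATCGCT is found on the top strand at positions 6–13.
Taking the reverse complement of ATTCCTTCTGTGGAAA gives TTTCCACAGAAGGAAT, found at positions 42–57 on the template; the primer anneals here to the top strand with its 3' end pointing upstream.
Amplicon spans positions 6–57: 52 bp.

52 bp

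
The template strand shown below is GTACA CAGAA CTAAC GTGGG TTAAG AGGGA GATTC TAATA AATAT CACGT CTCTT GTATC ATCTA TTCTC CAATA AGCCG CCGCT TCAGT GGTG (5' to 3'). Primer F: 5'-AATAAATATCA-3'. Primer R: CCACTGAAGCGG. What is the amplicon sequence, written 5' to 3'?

5'-AATAAATATCACGTCTCTTGTATCATCTATTCTCCAATAAGCCGCCGCTTCAGTGG-3'

Forward primer AATAAATATCA is found on the top strand at positions 37–47.
Reverse complement of the reverse primer: CCGCTTCAGTGG. This occurs on the top strand at positions 81–92.
The product is the template from position 37 through 92 (56 bp).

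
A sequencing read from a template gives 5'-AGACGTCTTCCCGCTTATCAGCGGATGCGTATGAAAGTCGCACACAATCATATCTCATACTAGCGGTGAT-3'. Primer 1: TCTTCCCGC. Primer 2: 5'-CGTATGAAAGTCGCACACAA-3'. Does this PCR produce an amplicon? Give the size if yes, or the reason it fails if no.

No product — both primers anneal to the same strand and extend in the same direction.

Primer 1 (TCTTCCCGC) matches the top strand at positions 6–14 (3' end points downstream).
Primer 2 (CGTATGAAAGTCGCACACAA) also matches the top strand directly, at positions 28–47 — its reverse complement TTGTGTGCGACTTTCATACG is not present.
Both primers anneal to the bottom strand with 3' ends pointing the same way, so neither can prime synthesis back toward the other.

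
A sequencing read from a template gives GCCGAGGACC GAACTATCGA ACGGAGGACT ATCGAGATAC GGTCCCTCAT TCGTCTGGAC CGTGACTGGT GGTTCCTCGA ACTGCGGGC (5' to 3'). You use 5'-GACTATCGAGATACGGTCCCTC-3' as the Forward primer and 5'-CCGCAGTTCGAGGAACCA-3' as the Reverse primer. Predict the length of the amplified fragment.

61 bp

The forward primer matches the template at positions 27–48.
The reverse primer's reverse complement is TGGTTCCTCGAACTGCGG, which matches the template at positions 70–87.
The product runs from position 27 to position 87, so its length is 87 − 27 + 1 = 61 bp.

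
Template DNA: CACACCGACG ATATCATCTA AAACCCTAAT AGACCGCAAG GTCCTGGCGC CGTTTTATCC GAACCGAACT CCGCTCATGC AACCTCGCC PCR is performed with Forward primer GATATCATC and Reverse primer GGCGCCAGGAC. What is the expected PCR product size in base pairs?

42 bp

The forward primer matches the template at positions 10–18.
The reverse primer's reverse complement is GTCCTGGCGCC, which matches the template at positions 41–51.
The product runs from position 10 to position 51, so its length is 51 − 10 + 1 = 42 bp.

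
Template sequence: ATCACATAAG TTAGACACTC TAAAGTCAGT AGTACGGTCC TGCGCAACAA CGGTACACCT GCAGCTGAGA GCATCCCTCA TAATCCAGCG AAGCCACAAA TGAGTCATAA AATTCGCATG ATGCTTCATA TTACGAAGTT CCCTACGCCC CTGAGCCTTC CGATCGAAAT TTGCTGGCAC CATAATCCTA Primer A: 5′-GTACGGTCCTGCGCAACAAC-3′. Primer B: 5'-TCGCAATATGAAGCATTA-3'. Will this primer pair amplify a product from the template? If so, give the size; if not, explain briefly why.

No product — primer B has no binding site in the template.

Primer B (TCGCAATATGAAGCATTA) does not match the top strand, and its reverse complement TAATGCTTCATATTGCGA does not match either.
With no annealing site for primer B, no amplification occurs.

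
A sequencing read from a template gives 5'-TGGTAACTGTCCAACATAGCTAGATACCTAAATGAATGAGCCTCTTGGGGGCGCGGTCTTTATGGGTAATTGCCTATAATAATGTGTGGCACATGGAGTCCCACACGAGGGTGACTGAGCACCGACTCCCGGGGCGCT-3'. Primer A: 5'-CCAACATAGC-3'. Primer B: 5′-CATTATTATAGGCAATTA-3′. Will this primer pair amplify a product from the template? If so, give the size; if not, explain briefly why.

Primer A (CCAACATAGC) matches the top strand at positions 11–20; it acts as a forward primer.
Primer B's reverse complement is TAATTGCCTATAATAATG, matching the top strand at positions 67–84; it acts as a reverse primer.
The 3' ends face each other across positions 11–84, giving a 74 bp product.

Yes — a 74 bp product.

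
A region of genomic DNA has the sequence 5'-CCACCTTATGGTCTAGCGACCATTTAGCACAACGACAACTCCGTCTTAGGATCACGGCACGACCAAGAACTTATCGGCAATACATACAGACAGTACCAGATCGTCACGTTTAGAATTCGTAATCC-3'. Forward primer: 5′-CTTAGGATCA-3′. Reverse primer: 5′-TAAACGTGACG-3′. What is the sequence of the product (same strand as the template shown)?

5'-CTTAGGATCACGGCACGACCAAGAACTTATCGGCAATACATACAGACAGTACCAGATCGTCACGTTTA-3'

Scanning the template, CTTAGGATCA occurs at positions 45–54; this primer anneals to the bottom strand there with its 3' end pointing downstream.
The reverse primer's reverse complement is CGTCACGTTTA, which matches the template at positions 102–112.
The product is the template from position 45 through 112 (68 bp).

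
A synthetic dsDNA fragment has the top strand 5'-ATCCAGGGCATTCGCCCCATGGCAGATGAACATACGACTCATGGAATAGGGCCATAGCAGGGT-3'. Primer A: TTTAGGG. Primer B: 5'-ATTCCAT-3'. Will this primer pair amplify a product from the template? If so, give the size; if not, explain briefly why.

No product — primer A has no binding site in the template.

Primer A (TTTAGGG) does not match the top strand, and its reverse complement CCCTAAA does not match either.
With no annealing site for primer A, no amplification occurs.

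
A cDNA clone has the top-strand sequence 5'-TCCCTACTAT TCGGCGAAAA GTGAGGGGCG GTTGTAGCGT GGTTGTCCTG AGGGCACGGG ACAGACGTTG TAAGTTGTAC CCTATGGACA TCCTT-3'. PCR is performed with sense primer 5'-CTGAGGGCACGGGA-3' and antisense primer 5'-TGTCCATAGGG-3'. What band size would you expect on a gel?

Scanning the template, CTGAGGGCACGGGA occurs at positions 48–61; this primer anneals to the bottom strand there with its 3' end pointing downstream.
Reverse complement of the reverse primer: CCCTATGGACA. This occurs on the top strand at positions 80–90.
The product runs from position 48 to position 90, so its length is 90 − 48 + 1 = 43 bp.

43 bp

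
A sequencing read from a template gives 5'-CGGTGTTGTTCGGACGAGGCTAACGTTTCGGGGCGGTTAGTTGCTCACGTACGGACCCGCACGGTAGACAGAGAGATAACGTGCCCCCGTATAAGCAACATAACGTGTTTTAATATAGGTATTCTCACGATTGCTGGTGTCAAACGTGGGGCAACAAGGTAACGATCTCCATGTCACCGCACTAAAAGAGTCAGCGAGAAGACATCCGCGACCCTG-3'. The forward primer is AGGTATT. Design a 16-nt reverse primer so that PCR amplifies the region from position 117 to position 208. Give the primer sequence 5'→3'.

5'-CGGATGTCTTCTCGCT-3'

The product's 3' end on the top strand is position 208.
The reverse primer anneals to the top strand over positions 193–208, i.e. to AGCGAGAAGACATCCG.
Its sequence written 5'→3' is the reverse complement: CGGATGTCTTCTCGCT.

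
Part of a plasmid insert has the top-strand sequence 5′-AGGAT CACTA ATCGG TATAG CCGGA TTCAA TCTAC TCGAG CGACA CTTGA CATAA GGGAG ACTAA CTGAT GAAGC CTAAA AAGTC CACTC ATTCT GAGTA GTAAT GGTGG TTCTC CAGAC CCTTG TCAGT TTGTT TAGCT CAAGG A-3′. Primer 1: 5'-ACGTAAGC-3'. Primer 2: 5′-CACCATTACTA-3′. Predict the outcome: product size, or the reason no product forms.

Primer 1 (ACGTAAGC) does not match the top strand, and its reverse complement GCTTACGT does not match either.
With no annealing site for primer 1, no amplification occurs.

No product — primer 1 has no binding site in the template.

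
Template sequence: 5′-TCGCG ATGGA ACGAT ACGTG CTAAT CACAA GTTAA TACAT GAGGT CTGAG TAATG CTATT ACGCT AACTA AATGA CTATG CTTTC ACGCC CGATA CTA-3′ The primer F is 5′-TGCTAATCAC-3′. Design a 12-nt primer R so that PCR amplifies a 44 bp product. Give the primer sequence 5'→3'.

5'-GTAATAGCATTA-3'

The forward primer binds at positions 19–28, so a 44 bp product ends at position 19 + 44 − 1 = 62.
The reverse primer anneals to the top strand over positions 51–62, i.e. to TAATGCTATTAC.
Its sequence written 5'→3' is the reverse complement: GTAATAGCATTA.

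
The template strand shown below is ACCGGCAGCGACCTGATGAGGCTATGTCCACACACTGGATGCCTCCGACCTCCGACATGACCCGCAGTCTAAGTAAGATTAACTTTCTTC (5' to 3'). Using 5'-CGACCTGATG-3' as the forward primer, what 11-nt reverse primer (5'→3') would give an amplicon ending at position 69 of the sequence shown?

The forward primer binds at positions 9–18; the product's 3' end on the top strand is position 69.
The reverse primer anneals to the top strand over positions 59–69, i.e. to GACCCGCAGTC.
Its sequence written 5'→3' is the reverse complement: GACTGCGGGTC.

5'-GACTGCGGGTC-3'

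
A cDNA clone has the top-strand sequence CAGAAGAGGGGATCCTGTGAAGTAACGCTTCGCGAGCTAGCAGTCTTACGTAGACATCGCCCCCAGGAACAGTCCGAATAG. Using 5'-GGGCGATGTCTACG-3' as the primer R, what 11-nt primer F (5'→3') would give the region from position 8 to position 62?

The reverse primer's reverse complement CGTAGACATCGCCC matches the template at positions 49–62; the product starts at position 8.
The forward primer is identical to the top strand over positions 8–18: GGGGATCCTGT.

5'-GGGGATCCTGT-3'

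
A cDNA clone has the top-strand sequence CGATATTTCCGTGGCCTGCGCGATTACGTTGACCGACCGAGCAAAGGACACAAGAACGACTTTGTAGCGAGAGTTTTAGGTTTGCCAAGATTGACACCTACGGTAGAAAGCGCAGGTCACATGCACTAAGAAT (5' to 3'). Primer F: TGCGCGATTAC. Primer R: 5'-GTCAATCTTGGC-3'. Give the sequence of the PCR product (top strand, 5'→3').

5'-TGCGCGATTACGTTGACCGACCGAGCAAAGGACACAAGAACGACTTTGTAGCGAGAGTTTTAGGTTTGCCAAGATTGAC-3'

The forward primer matches the template at positions 17–27.
Taking the reverse complement of GTCAATCTTGGC gives GCCAAGATTGAC, found at positions 84–95 on the template; the primer anneals here to the top strand with its 3' end pointing upstream.
The product is the template from position 17 through 95 (79 bp).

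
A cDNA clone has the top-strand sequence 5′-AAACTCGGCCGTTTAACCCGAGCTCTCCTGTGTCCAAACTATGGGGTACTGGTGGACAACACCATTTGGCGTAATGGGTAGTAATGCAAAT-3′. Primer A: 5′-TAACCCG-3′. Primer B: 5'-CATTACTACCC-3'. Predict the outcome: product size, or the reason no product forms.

Primer A (TAACCCG) matches the top strand at positions 14–20; it acts as a forward primer.
Primer B's reverse complement is GGGTAGTAATG, matching the top strand at positions 76–86; it acts as a reverse primer.
The 3' ends face each other across positions 14–86, giving a 73 bp product.

Yes — a 73 bp product.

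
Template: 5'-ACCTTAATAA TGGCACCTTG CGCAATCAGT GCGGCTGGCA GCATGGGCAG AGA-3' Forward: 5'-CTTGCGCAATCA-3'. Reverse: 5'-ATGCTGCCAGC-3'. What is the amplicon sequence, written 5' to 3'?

The forward primer matches the template at positions 17–28.
Taking the reverse complement of ATGCTGCCAGC gives GCTGGCAGCAT, found at positions 34–44 on the template; the primer anneals here to the top strand with its 3' end pointing upstream.
The product is the template from position 17 through 44 (28 bp).

5'-CTTGCGCAATCAGTGCGGCTGGCAGCAT-3'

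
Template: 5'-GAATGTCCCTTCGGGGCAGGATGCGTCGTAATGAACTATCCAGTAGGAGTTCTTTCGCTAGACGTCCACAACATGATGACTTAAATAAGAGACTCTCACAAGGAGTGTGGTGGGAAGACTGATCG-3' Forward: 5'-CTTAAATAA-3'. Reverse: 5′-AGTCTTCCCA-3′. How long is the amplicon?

Scanning the template, CTTAAATAA occurs at positions 80–88; this primer anneals to the bottom strand there with its 3' end pointing downstream.
Taking the reverse complement of AGTCTTCCCA gives TGGGAAGACT, found at positions 111–120 on the template; the primer anneals here to the top strand with its 3' end pointing upstream.
The product runs from position 80 to position 120, so its length is 120 − 80 + 1 = 41 bp.

41 bp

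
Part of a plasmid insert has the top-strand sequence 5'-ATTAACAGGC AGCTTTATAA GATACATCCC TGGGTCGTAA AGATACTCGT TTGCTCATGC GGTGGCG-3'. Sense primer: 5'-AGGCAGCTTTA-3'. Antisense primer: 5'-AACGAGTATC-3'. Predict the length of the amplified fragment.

45 bp

The forward primer matches the template at positions 7–17.
Taking the reverse complement of AACGAGTATC gives GATACTCGTT, found at positions 42–51 on the template; the primer anneals here to the top strand with its 3' end pointing upstream.
Product length = (reverse-primer end) − (forward-primer start) + 1 = 51 − 7 + 1 = 45 bp.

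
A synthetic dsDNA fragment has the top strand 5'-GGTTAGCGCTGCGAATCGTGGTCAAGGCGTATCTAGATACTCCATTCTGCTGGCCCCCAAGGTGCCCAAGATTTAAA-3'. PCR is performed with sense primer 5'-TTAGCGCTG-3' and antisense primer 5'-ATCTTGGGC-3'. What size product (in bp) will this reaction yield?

Scanning the template, TTAGCGCTG occurs at positions 3–11; this primer anneals to the bottom strand there with its 3' end pointing downstream.
The reverse primer's reverse complement is GCCCAAGAT, which matches the template at positions 64–72.
Amplicon spans positions 3–72: 70 bp.

70 bp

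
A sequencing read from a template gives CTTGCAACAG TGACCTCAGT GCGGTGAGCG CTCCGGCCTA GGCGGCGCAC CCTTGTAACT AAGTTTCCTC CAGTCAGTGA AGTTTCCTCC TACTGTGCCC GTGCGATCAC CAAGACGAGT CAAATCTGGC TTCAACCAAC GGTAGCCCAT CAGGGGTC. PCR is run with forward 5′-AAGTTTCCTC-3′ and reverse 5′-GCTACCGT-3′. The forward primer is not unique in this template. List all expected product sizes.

86 bp, 67 bp

The forward primer AAGTTTCCTC matches the top strand at positions 61–70, 80–89.
The reverse primer's reverse complement is ACGGTAGC, matching at positions 139–146.
Each forward site pairs with the reverse site to give a product ending at position 146: sizes 86, 67 bp.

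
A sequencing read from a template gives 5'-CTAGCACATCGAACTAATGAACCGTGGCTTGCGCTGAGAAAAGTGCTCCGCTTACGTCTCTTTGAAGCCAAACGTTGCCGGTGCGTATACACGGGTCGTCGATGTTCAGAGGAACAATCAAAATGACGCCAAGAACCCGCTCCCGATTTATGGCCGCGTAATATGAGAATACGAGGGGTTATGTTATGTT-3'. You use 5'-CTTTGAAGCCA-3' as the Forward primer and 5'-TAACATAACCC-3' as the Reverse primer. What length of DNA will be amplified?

127 bp

Forward primer CTTTGAAGCCA is found on the top strand at positions 60–70.
Reverse complement of the reverse primer: GGGTTATGTTA. This occurs on the top strand at positions 176–186.
Amplicon spans positions 60–186: 127 bp.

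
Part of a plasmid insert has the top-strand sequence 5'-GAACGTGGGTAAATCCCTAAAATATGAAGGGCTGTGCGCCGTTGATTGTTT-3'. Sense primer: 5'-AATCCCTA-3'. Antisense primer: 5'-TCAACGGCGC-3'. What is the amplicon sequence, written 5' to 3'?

5'-AATCCCTAAAATATGAAGGGCTGTGCGCCGTTGA-3'

The forward primer matches the template at positions 12–19.
Reverse complement of the reverse primer: GCGCCGTTGA. This occurs on the top strand at positions 36–45.
The product is the template from position 12 through 45 (34 bp).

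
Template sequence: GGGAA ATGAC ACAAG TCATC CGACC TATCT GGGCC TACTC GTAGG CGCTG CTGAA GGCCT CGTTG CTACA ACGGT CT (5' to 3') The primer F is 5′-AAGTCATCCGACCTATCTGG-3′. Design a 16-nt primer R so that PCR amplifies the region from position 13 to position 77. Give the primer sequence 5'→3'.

5'-AGACCGTTGTAGCAAC-3'

The product's 3' end on the top strand is position 77.
The reverse primer anneals to the top strand over positions 62–77, i.e. to GTTGCTACAACGGTCT.
Its sequence written 5'→3' is the reverse complement: AGACCGTTGTAGCAAC.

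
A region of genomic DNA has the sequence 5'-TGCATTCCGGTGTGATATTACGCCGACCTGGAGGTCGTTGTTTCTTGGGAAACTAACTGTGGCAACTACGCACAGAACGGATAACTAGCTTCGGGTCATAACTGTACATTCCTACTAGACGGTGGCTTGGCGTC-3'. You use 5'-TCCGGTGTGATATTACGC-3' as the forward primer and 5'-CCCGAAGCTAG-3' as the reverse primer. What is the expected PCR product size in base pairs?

Scanning the template, TCCGGTGTGATATTACGC occurs at positions 6–23; this primer anneals to the bottom strand there with its 3' end pointing downstream.
Taking the reverse complement of CCCGAAGCTAG gives CTAGCTTCGGG, found at positions 85–95 on the template; the primer anneals here to the top strand with its 3' end pointing upstream.
The product runs from position 6 to position 95, so its length is 95 − 6 + 1 = 90 bp.

90 bp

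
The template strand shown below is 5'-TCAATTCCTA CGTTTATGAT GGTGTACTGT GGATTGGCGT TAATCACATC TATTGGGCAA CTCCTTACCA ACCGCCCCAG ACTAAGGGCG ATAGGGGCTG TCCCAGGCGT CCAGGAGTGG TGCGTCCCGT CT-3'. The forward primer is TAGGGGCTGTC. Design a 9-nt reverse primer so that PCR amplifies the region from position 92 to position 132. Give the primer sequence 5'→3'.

5'-AGACGGGAC-3'

The product's 3' end on the top strand is position 132.
The reverse primer anneals to the top strand over positions 124–132, i.e. to GTCCCGTCT.
Its sequence written 5'→3' is the reverse complement: AGACGGGAC.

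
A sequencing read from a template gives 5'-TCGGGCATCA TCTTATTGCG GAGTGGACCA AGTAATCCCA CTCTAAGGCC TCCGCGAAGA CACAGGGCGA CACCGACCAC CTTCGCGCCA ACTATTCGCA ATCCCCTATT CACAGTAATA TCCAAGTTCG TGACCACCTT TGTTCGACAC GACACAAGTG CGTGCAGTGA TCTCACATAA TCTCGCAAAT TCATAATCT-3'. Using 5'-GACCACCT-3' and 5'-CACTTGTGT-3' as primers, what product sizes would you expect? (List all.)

86 bp, 29 bp

The forward primer GACCACCT matches the top strand at positions 75–82, 132–139.
The reverse primer's reverse complement is ACACAAGTG, matching at positions 152–160.
Each forward site pairs with the reverse site to give a product ending at position 160: sizes 86, 29 bp.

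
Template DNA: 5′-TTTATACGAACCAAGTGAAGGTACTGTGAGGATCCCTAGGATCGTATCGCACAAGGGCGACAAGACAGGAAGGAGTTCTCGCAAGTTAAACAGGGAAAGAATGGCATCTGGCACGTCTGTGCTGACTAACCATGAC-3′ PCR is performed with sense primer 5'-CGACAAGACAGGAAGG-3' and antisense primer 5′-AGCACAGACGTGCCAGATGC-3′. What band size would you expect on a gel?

The forward primer matches the template at positions 58–73.
Reverse complement of the reverse primer: GCATCTGGCACGTCTGTGCT. This occurs on the top strand at positions 104–123.
Product length = (reverse-primer end) − (forward-primer start) + 1 = 123 − 58 + 1 = 66 bp.

66 bp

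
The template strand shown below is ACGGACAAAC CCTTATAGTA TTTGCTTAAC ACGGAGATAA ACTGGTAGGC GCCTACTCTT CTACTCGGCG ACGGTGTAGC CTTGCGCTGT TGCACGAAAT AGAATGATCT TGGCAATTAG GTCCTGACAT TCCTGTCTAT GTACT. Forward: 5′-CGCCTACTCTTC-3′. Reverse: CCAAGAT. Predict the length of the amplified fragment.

Forward primer CGCCTACTCTTC is found on the top strand at positions 50–61.
The reverse primer's reverse complement is ATCTTGG, which matches the template at positions 107–113.
Amplicon spans positions 50–113: 64 bp.

64 bp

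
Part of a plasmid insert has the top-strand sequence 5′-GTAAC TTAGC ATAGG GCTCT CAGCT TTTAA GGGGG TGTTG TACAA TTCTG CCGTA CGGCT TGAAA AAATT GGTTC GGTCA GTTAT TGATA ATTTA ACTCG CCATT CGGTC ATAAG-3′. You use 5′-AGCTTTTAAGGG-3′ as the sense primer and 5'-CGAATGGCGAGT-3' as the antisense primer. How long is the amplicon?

The forward primer matches the template at positions 22–33.
The reverse primer's reverse complement is ACTCGCCATTCG, which matches the template at positions 96–107.
The product runs from position 22 to position 107, so its length is 107 − 22 + 1 = 86 bp.

86 bp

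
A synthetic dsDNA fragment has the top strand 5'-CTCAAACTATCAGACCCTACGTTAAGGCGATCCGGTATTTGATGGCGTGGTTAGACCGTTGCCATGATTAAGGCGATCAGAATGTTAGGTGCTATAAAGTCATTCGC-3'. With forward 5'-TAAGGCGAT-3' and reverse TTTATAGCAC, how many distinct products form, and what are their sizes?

The forward primer TAAGGCGAT matches the top strand at positions 23–31, 69–77.
The reverse primer's reverse complement is GTGCTATAAA, matching at positions 89–98.
Each forward site pairs with the reverse site to give a product ending at position 98: sizes 76, 30 bp.

Two products: 76 bp, 30 bp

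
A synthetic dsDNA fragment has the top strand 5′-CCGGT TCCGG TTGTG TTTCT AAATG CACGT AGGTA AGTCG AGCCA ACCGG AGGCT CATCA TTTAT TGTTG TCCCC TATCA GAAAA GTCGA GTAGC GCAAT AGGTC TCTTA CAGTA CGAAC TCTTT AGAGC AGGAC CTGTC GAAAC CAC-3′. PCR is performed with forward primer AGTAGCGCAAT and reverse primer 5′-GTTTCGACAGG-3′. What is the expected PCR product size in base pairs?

56 bp

The forward primer matches the template at positions 90–100.
Reverse complement of the reverse primer: CCTGTCGAAAC. This occurs on the top strand at positions 135–145.
The product runs from position 90 to position 145, so its length is 145 − 90 + 1 = 56 bp.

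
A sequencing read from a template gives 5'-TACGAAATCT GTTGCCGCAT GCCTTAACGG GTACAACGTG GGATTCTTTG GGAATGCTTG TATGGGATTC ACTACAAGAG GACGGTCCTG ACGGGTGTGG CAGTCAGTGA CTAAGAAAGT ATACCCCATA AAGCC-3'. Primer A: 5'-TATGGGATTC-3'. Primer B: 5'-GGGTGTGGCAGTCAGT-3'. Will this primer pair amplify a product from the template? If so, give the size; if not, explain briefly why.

No product — both primers anneal to the same strand and extend in the same direction.

Primer A (TATGGGATTC) matches the top strand at positions 61–70 (3' end points downstream).
Primer B (GGGTGTGGCAGTCAGT) also matches the top strand directly, at positions 93–108 — its reverse complement ACTGACTGCCACACCC is not present.
Both primers anneal to the bottom strand with 3' ends pointing the same way, so neither can prime synthesis back toward the other.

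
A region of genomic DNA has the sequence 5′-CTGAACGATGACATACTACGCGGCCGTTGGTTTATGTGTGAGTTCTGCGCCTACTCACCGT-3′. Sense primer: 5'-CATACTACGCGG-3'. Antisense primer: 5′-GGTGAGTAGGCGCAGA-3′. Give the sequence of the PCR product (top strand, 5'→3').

5'-CATACTACGCGGCCGTTGGTTTATGTGTGAGTTCTGCGCCTACTCACC-3'

Scanning the template, CATACTACGCGG occurs at positions 12–23; this primer anneals to the bottom strand there with its 3' end pointing downstream.
Taking the reverse complement of GGTGAGTAGGCGCAGA gives TCTGCGCCTACTCACC, found at positions 44–59 on the template; the primer anneals here to the top strand with its 3' end pointing upstream.
The product is the template from position 12 through 59 (48 bp).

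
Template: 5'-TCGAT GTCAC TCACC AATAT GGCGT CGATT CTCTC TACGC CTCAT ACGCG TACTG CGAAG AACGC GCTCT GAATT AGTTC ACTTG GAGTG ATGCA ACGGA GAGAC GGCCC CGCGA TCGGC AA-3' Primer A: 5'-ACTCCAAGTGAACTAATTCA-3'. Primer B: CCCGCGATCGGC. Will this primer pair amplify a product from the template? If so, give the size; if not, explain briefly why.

Primer A (ACTCCAAGTGAACTAATTCA) has reverse complement TGAATTAGTTCACTTGGAGT, which matches the top strand at positions 70–89; primer A anneals to the top strand there with its 3' end pointing upstream toward position 70.
Primer B (CCCGCGATCGGC) matches the top strand directly at positions 109–120; it anneals to the bottom strand with its 3' end pointing downstream toward position 120.
The 3' ends diverge (primer A extends toward position 1, primer B toward position 122), so the primers never converge on a shared product.

No product — the primers' 3' ends point away from each other.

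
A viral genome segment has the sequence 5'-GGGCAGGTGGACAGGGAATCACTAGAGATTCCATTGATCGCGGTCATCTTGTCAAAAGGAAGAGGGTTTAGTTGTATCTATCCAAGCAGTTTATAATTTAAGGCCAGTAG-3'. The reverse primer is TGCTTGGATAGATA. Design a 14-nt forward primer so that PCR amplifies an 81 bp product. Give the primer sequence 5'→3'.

The reverse primer's reverse complement TATCTATCCAAGCA matches the template at positions 75–88, so the product ends at position 88.
An 81 bp product then starts at position 88 − 81 + 1 = 8.
The forward primer is identical to the top strand there: TGGACAGGGAATCA.

5'-TGGACAGGGAATCA-3'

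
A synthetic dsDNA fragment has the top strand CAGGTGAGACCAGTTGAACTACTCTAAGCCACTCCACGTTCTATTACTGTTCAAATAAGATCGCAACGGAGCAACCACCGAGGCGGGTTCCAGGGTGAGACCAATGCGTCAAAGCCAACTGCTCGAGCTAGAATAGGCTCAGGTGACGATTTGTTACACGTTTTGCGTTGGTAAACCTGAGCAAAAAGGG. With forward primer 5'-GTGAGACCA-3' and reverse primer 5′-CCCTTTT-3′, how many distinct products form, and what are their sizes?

Two products: 187 bp, 96 bp

The forward primer GTGAGACCA matches the top strand at positions 4–12, 95–103.
The reverse primer's reverse complement is AAAAGGG, matching at positions 184–190.
Each forward site pairs with the reverse site to give a product ending at position 190: sizes 187, 96 bp.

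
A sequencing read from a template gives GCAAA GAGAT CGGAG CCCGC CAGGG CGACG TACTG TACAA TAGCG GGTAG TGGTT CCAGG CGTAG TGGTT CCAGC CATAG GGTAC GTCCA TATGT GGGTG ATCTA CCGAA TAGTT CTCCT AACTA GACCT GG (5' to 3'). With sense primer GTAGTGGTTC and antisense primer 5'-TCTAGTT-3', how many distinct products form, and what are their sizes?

Two products: 81 bp, 66 bp

The forward primer GTAGTGGTTC matches the top strand at positions 47–56, 62–71.
The reverse primer's reverse complement is AACTAGA, matching at positions 121–127.
Each forward site pairs with the reverse site to give a product ending at position 127: sizes 81, 66 bp.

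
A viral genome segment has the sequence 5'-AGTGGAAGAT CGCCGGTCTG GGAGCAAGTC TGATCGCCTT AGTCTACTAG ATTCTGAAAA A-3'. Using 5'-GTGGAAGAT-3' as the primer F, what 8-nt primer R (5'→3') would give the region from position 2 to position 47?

The product's 3' end on the top strand is position 47.
The reverse primer anneals to the top strand over positions 40–47, i.e. to TAGTCTAC.
Its sequence written 5'→3' is the reverse complement: GTAGACTA.

5'-GTAGACTA-3'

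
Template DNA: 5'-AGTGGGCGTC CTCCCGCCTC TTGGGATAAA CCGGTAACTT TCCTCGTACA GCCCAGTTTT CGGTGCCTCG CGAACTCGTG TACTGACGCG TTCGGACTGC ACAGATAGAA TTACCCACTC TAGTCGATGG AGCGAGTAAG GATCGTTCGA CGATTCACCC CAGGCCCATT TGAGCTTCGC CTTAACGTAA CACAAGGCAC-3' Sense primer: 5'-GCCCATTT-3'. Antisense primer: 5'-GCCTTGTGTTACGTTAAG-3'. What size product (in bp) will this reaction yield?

Forward primer GCCCATTT is found on the top strand at positions 164–171.
Reverse complement of the reverse primer: CTTAACGTAACACAAGGC. This occurs on the top strand at positions 181–198.
The product runs from position 164 to position 198, so its length is 198 − 164 + 1 = 35 bp.

35 bp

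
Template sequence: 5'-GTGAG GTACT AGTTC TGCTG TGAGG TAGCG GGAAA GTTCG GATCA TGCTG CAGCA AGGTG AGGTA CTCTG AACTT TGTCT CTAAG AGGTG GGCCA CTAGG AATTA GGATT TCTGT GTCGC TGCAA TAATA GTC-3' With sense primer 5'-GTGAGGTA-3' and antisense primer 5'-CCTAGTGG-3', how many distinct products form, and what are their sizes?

Three products: 100 bp, 81 bp, 43 bp

The forward primer GTGAGGTA matches the top strand at positions 1–8, 20–27, 58–65.
The reverse primer's reverse complement is CCACTAGG, matching at positions 93–100.
Each forward site pairs with the reverse site to give a product ending at position 100: sizes 100, 81, 43 bp.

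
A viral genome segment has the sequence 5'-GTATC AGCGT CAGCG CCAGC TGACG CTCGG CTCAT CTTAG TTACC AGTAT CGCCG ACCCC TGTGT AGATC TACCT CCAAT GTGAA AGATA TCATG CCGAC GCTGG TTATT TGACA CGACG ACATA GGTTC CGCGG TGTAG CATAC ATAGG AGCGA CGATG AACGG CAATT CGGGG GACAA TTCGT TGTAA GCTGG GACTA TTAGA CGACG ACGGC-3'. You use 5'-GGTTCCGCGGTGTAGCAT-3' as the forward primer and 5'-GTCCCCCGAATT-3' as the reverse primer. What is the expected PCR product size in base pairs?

Forward primer GGTTCCGCGGTGTAGCAT is found on the top strand at positions 126–143.
The reverse primer's reverse complement is AATTCGGGGGAC, which matches the template at positions 167–178.
Amplicon spans positions 126–178: 53 bp.

53 bp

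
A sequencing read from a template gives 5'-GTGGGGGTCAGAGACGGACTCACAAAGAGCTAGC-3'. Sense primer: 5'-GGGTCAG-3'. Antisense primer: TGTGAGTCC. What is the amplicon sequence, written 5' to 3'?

The forward primer matches the template at positions 5–11.
Taking the reverse complement of TGTGAGTCC gives GGACTCACA, found at positions 16–24 on the template; the primer anneals here to the top strand with its 3' end pointing upstream.
The product is the template from position 5 through 24 (20 bp).

5'-GGGTCAGAGACGGACTCACA-3'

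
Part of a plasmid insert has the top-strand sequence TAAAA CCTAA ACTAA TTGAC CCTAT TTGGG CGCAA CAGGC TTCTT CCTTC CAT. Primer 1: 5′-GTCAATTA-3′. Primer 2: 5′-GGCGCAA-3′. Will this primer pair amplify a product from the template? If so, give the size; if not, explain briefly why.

No product — the primers' 3' ends point away from each other.

Primer 1 (GTCAATTA) has reverse complement TAATTGAC, which matches the top strand at positions 13–20; primer 1 anneals to the top strand there with its 3' end pointing upstream toward position 13.
Primer 2 (GGCGCAA) matches the top strand directly at positions 29–35; it anneals to the bottom strand with its 3' end pointing downstream toward position 35.
The 3' ends diverge (primer 1 extends toward position 1, primer 2 toward position 53), so the primers never converge on a shared product.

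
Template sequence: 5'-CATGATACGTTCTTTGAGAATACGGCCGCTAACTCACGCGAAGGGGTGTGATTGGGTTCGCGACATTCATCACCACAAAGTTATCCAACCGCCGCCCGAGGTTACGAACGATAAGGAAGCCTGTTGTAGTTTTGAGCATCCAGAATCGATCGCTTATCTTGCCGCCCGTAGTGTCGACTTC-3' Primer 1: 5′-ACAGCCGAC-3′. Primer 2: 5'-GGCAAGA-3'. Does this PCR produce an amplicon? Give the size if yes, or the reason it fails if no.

No product — primer 1 has no binding site in the template.

Primer 1 (ACAGCCGAC) does not match the top strand, and its reverse complement GTCGGCTGT does not match either.
With no annealing site for primer 1, no amplification occurs.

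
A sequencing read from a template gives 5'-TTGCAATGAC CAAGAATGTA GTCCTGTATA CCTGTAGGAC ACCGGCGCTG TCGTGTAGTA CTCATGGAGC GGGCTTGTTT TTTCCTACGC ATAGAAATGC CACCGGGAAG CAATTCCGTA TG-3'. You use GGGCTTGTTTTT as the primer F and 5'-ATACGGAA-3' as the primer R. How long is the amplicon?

The forward primer matches the template at positions 71–82.
Taking the reverse complement of ATACGGAA gives TTCCGTAT, found at positions 114–121 on the template; the primer anneals here to the top strand with its 3' end pointing upstream.
The product runs from position 71 to position 121, so its length is 121 − 71 + 1 = 51 bp.

51 bp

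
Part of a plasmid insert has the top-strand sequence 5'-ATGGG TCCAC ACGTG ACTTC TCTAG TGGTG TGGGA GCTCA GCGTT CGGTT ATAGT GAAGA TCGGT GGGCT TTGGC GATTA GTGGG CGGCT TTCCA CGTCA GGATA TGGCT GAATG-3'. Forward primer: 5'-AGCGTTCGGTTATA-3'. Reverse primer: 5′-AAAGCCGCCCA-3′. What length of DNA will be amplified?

Scanning the template, AGCGTTCGGTTATA occurs at positions 40–53; this primer anneals to the bottom strand there with its 3' end pointing downstream.
Taking the reverse complement of AAAGCCGCCCA gives TGGGCGGCTTT, found at positions 82–92 on the template; the primer anneals here to the top strand with its 3' end pointing upstream.
Product length = (reverse-primer end) − (forward-primer start) + 1 = 92 − 40 + 1 = 53 bp.

53 bp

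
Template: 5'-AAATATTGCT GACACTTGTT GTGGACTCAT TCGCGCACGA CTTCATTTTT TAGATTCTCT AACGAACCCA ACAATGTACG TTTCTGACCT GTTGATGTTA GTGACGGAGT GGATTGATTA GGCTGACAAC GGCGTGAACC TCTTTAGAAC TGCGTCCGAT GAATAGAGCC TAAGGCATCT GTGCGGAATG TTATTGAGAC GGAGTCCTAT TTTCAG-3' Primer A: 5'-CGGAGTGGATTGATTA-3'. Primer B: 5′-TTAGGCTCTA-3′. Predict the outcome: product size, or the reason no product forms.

Primer A (CGGAGTGGATTGATTA) matches the top strand at positions 105–120; it acts as a forward primer.
Primer B's reverse complement is TAGAGCCTAA, matching the top strand at positions 164–173; it acts as a reverse primer.
The 3' ends face each other across positions 105–173, giving a 69 bp product.

Yes — a 69 bp product.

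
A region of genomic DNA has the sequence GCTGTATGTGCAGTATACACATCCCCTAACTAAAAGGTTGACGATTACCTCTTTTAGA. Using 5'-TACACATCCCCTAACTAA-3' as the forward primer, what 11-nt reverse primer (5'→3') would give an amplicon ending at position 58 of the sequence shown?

5'-TCTAAAAGAGG-3'

The forward primer binds at positions 16–33; the product's 3' end on the top strand is position 58.
The reverse primer anneals to the top strand over positions 48–58, i.e. to CCTCTTTTAGA.
Its sequence written 5'→3' is the reverse complement: TCTAAAAGAGG.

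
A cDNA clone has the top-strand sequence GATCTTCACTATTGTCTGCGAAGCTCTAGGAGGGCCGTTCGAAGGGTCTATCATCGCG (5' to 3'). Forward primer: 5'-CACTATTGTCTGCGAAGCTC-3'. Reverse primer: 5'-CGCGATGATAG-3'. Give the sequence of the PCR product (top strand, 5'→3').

Scanning the template, CACTATTGTCTGCGAAGCTC occurs at positions 7–26; this primer anneals to the bottom strand there with its 3' end pointing downstream.
Reverse complement of the reverse primer: CTATCATCGCG. This occurs on the top strand at positions 48–58.
The product is the template from position 7 through 58 (52 bp).

5'-CACTATTGTCTGCGAAGCTCTAGGAGGGCCGTTCGAAGGGTCTATCATCGCG-3'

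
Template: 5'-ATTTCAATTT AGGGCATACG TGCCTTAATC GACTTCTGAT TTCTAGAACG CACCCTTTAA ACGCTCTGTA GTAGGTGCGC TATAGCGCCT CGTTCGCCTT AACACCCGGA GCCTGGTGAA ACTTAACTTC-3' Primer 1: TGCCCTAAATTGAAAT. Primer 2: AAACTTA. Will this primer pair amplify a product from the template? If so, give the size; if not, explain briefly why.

Primer 1 (TGCCCTAAATTGAAAT) has reverse complement ATTTCAATTTAGGGCA, which matches the top strand at positions 1–16; primer 1 anneals to the top strand there with its 3' end pointing upstream toward position 1.
Primer 2 (AAACTTA) matches the top strand directly at positions 119–125; it anneals to the bottom strand with its 3' end pointing downstream toward position 125.
The 3' ends diverge (primer 1 extends toward position 1, primer 2 toward position 130), so the primers never converge on a shared product.

No product — the primers' 3' ends point away from each other.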